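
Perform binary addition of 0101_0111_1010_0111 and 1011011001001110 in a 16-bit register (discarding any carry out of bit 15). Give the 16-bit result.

0000110111110101

  0101011110100111
+ 1011011001001110
= 0000110111110101  (discard carry-out 1)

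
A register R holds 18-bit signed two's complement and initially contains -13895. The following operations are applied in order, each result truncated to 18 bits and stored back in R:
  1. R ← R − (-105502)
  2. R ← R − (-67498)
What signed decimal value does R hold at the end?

Start: R = -13895 = 111100100110111001.
R = -13895 − (-105502) = 91607 = 010110010111010111
R = 91607 − (-67498) = 159105; wraps to -103039 = 100110110110000001

-103039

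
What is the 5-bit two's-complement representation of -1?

11111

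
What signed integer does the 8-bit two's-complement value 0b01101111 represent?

MSB is 0, so the value is non-negative: 01101111 = 111.

111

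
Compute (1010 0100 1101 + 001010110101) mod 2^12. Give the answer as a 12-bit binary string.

  101001001101
+ 001010110101
= 110100000010

110100000010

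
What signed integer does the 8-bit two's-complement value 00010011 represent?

MSB is 0, so the value is non-negative: 00010011 = 19.

19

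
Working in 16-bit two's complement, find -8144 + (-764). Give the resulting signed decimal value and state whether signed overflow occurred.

-8908; no overflow

-8144 → 1110000000110000
-764 → 1111110100000100
  1110000000110000
+ 1111110100000100
= 1101110100110100  (discard carry-out 1)
Result 1101110100110100: MSB = 1 → 56628 − 65536 = -8908.
Both addends are negative and so is the stored result: no signed overflow.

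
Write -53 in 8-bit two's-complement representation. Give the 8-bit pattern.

|-53| = 53 = 00110101 in 8 bits.
Invert the bits: 11001010. Add 1: 11001011.

11001011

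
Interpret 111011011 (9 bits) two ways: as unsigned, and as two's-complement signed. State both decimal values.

unsigned = 475, signed = -37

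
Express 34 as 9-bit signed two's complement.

000100010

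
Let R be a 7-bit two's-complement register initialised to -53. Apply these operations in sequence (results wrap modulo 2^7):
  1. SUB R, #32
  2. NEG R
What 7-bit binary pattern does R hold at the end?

Start: R = -53 = 1001011.
R = -53 − 32 = -85; wraps to 43 = 0101011
R = −(43) = -43 = 1010101

1010101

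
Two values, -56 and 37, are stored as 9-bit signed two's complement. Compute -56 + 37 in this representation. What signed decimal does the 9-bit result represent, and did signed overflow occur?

-56 → 111001000
37 → 000100101
  111001000
+ 000100101
= 111101101
Result 111101101: MSB = 1 → 493 − 512 = -19.
Addends have opposite signs, so signed overflow cannot occur.

-19; no overflow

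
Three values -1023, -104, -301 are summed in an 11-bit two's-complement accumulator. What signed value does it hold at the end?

620

-1023 + (-104) = -1127 → wraps to 921 (01110011001)
921 + (-301) = 620 (01001101100)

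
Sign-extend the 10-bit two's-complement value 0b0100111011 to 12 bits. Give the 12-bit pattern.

000100111011

MSB of 0100111011 is 0; replicate it into the new high bits.
00|0100111011 → 000100111011 (still 315).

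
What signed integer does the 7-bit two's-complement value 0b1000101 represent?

-59

MSB is 1, so the value is negative.
Unsigned reading: 69. Subtract 2^7 = 128: 69 − 128 = -59.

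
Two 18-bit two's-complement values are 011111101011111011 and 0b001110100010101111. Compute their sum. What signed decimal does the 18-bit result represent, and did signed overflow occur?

011111101011111011 = 129787 (signed)
0b001110100010101111 → 001110100010101111 = 59567 (signed)
  011111101011111011
+ 001110100010101111
= 101110001110101010
Result 101110001110101010: MSB = 1 → 189354 − 262144 = -72790.
Both addends are non-negative but the stored result is negative: signed overflow. The true value 129787 + 59567 = 189354 lies outside [-131072, 131071].

-72790; overflow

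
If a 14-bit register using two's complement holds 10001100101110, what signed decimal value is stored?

-7378

MSB is 1, so the value is negative.
Invert: 01110011010001. Add 1: 01110011010010 = 7378. So the value is −7378.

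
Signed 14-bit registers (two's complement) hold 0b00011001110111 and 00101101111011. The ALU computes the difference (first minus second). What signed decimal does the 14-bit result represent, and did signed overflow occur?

0b00011001110111 → 00011001110111 = 1655 (signed)
00101101111011 = 2939 (signed)
Subtract via negate-and-add: invert 00101101111011 + 1 = 11010010000101 (i.e. -2939).
  00011001110111
+ 11010010000101
= 11101011111100
Result 11101011111100: MSB = 1 → 15100 − 16384 = -1284.
Addends (after negating the subtrahend) have opposite signs, so signed overflow cannot occur.

-1284; no overflow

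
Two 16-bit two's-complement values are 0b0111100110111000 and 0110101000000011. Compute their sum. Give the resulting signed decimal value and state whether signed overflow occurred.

-7237; overflow

0b0111100110111000 → 0111100110111000 = 31160 (signed)
0110101000000011 = 27139 (signed)
  0111100110111000
+ 0110101000000011
= 1110001110111011
Result 1110001110111011: MSB = 1 → 58299 − 65536 = -7237.
Both addends are non-negative but the stored result is negative: signed overflow. The true value 31160 + 27139 = 58299 lies outside [-32768, 32767].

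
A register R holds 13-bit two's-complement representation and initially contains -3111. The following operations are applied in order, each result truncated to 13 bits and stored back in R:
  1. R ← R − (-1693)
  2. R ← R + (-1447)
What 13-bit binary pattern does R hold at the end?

1010011001111

Start: R = -3111 = 1001111011001.
R = -3111 − (-1693) = -1418 = 1101001110110
R = -1418 + (-1447) = -2865 = 1010011001111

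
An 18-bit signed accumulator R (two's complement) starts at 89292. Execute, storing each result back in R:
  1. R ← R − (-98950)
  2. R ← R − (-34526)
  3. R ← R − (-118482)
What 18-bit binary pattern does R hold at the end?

Start: R = 89292 = 010101110011001100.
R = 89292 − (-98950) = 188242; wraps to -73902 = 101101111101010010
R = -73902 − (-34526) = -39376 = 110110011000110000
R = -39376 − (-118482) = 79106 = 010011010100000010

010011010100000010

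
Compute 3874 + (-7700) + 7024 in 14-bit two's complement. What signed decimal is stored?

3874 + (-7700) = -3826 (11000100001110)
-3826 + 7024 = 3198 (00110001111110)

3198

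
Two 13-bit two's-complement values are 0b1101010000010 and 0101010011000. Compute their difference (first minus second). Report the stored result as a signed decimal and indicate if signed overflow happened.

4074; overflow

0b1101010000010 → 1101010000010 = -1406 (signed)
0101010011000 = 2712 (signed)
Subtract via negate-and-add: invert 0101010011000 + 1 = 1010101101000 (i.e. -2712).
  1101010000010
+ 1010101101000
= 0111111101010  (discard carry-out 1)
Result 0111111101010: MSB = 0 → value 4074.
Both addends (after negating the subtrahend) are negative but the stored result is non-negative: signed overflow. The true value -1406 − 2712 = -4118 lies outside [-4096, 4095].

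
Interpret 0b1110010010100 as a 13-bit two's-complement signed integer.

-876

MSB is 1, so the value is negative.
Unsigned reading: 7316. Subtract 2^13 = 8192: 7316 − 8192 = -876.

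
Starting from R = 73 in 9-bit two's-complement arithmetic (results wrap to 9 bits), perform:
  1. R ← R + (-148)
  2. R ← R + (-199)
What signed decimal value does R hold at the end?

Start: R = 73 = 001001001.
R = 73 + (-148) = -75 = 110110101
R = -75 + (-199) = -274; wraps to 238 = 011101110

238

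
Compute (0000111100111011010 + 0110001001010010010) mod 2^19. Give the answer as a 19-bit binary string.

0111000110001101100

  0000111100111011010
+ 0110001001010010010
= 0111000110001101100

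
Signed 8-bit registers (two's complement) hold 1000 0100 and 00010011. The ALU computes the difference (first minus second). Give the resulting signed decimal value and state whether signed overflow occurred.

1000 0100 → 10000100 = -124 (signed)
00010011 = 19 (signed)
Subtract via negate-and-add: invert 00010011 + 1 = 11101101 (i.e. -19).
  10000100
+ 11101101
= 01110001  (discard carry-out 1)
Result 01110001: MSB = 0 → value 113.
Both addends (after negating the subtrahend) are negative but the stored result is non-negative: signed overflow. The true value -124 − 19 = -143 lies outside [-128, 127].

113; overflow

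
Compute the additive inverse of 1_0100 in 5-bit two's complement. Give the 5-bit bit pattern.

01100

Invert: 01011. Add 1: 01100.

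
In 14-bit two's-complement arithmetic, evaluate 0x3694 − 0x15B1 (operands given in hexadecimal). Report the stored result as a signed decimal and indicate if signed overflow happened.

0x3694 = 11011010010100 = -2412 (signed)
0x15B1 = 01010110110001 = 5553 (signed)
Subtract via negate-and-add: invert 01010110110001 + 1 = 10101001001111 (i.e. -5553).
  11011010010100
+ 10101001001111
= 10000011100011  (discard carry-out 1)
Result 10000011100011: MSB = 1 → 8419 − 16384 = -7965.
Both addends (after negating the subtrahend) are negative and so is the stored result: no signed overflow.

-7965; no overflow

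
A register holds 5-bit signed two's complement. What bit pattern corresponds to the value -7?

11001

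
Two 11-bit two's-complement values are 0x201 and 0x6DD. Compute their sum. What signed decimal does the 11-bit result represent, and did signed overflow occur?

222; no overflow

0x201 = 01000000001 = 513 (signed)
0x6DD = 11011011101 = -291 (signed)
  01000000001
+ 11011011101
= 00011011110  (discard carry-out 1)
Result 00011011110: MSB = 0 → value 222.
Addends have opposite signs, so signed overflow cannot occur.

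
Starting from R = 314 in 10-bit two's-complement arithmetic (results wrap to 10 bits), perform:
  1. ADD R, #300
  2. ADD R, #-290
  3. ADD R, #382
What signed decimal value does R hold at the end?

Start: R = 314 = 0100111010.
R = 314 + 300 = 614; wraps to -410 = 1001100110
R = -410 + (-290) = -700; wraps to 324 = 0101000100
R = 324 + 382 = 706; wraps to -318 = 1011000010

-318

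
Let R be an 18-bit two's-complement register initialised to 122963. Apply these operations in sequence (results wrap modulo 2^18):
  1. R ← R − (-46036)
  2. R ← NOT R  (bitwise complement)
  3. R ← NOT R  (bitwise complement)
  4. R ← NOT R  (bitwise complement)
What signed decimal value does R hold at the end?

93144

Start: R = 122963 = 011110000001010011.
R = 122963 − (-46036) = 168999; wraps to -93145 = 101001010000100111
R = NOT 101001010000100111 = 010110101111011000 = 93144
R = NOT 010110101111011000 = 101001010000100111 = -93145
R = NOT 101001010000100111 = 010110101111011000 = 93144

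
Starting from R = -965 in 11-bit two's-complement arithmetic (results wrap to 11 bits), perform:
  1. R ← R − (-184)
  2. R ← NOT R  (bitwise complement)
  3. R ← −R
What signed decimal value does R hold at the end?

-780

Start: R = -965 = 10000111011.
R = -965 − (-184) = -781 = 10011110011
R = NOT 10011110011 = 01100001100 = 780
R = −(780) = -780 = 10011110100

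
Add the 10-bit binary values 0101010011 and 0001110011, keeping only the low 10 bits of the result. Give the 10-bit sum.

0111000110

  0101010011
+ 0001110011
= 0111000110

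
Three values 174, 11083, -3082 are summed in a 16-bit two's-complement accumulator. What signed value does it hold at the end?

174 + 11083 = 11257 (0010101111111001)
11257 + (-3082) = 8175 (0001111111101111)

8175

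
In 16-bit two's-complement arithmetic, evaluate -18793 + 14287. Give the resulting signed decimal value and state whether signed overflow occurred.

-4506; no overflow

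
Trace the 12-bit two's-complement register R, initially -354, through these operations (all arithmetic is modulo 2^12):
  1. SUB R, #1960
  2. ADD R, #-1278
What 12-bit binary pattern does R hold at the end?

000111111000

Start: R = -354 = 111010011110.
R = -354 − 1960 = -2314; wraps to 1782 = 011011110110
R = 1782 + (-1278) = 504 = 000111111000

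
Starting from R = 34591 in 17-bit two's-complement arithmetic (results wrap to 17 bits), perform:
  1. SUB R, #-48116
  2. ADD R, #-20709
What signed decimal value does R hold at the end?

Start: R = 34591 = 01000011100011111.
R = 34591 − (-48116) = 82707; wraps to -48365 = 10100001100010011
R = -48365 + (-20709) = -69074; wraps to 61998 = 01111001000101110

61998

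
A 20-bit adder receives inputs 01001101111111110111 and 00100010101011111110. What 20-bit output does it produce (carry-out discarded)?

01110000101011110101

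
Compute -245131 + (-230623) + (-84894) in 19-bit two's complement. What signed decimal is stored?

-36360

-245131 + (-230623) = -475754 → wraps to 48534 (0001011110110010110)
48534 + (-84894) = -36360 (1110111000111111000)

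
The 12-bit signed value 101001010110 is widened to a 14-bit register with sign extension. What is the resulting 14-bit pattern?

11101001010110

MSB of 101001010110 is 1; replicate it into the new high bits.
11|101001010110 → 11101001010110 (still -1450).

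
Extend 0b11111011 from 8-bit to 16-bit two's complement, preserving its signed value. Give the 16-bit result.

1111111111111011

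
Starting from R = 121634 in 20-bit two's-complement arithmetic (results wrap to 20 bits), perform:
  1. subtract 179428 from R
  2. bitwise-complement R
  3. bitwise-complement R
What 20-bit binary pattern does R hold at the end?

Start: R = 121634 = 00011101101100100010.
R = 121634 − 179428 = -57794 = 11110001111000111110
R = NOT 11110001111000111110 = 00001110000111000001 = 57793
R = NOT 00001110000111000001 = 11110001111000111110 = -57794

11110001111000111110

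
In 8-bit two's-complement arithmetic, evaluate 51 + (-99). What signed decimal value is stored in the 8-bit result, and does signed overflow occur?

51 → 00110011
-99 → 10011101
  00110011
+ 10011101
= 11010000
Result 11010000: MSB = 1 → 208 − 256 = -48.
Addends have opposite signs, so signed overflow cannot occur.

-48; no overflow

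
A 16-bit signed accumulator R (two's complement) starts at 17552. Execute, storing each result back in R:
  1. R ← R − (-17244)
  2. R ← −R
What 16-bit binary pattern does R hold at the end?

Start: R = 17552 = 0100010010010000.
R = 17552 − (-17244) = 34796; wraps to -30740 = 1000011111101100
R = −(-30740) = 30740 = 0111100000010100

0111100000010100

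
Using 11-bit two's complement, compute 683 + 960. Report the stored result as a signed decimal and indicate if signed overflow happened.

-405; overflow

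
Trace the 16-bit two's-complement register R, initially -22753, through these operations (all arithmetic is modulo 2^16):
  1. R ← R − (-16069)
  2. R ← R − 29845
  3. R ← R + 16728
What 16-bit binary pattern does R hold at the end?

Start: R = -22753 = 1010011100011111.
R = -22753 − (-16069) = -6684 = 1110010111100100
R = -6684 − 29845 = -36529; wraps to 29007 = 0111000101001111
R = 29007 + 16728 = 45735; wraps to -19801 = 1011001010100111

1011001010100111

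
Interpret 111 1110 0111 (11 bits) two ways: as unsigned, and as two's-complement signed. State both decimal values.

unsigned = 2023, signed = -25

Unsigned: 11111100111 = 2023.
Signed: MSB=1 → 2023 − 2048 = -25.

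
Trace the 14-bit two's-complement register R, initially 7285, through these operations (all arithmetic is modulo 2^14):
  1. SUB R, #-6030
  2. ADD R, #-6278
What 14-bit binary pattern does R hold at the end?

Start: R = 7285 = 01110001110101.
R = 7285 − (-6030) = 13315; wraps to -3069 = 11010000000011
R = -3069 + (-6278) = -9347; wraps to 7037 = 01101101111101

01101101111101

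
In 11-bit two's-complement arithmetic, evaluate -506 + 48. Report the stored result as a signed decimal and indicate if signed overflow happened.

-506 → 11000000110
48 → 00000110000
  11000000110
+ 00000110000
= 11000110110
Result 11000110110: MSB = 1 → 1590 − 2048 = -458.
Addends have opposite signs, so signed overflow cannot occur.

-458; no overflow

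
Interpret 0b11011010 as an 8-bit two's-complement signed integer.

-38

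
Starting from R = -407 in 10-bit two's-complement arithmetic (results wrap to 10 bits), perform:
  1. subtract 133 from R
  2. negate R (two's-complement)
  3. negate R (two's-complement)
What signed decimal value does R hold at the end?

Start: R = -407 = 1001101001.
R = -407 − 133 = -540; wraps to 484 = 0111100100
R = −(484) = -484 = 1000011100
R = −(-484) = 484 = 0111100100

484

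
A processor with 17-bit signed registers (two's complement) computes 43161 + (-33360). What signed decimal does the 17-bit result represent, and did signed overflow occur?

9801; no overflow

43161 → 01010100010011001
-33360 → 10111110110110000
  01010100010011001
+ 10111110110110000
= 00010011001001001  (discard carry-out 1)
Result 00010011001001001: MSB = 0 → value 9801.
Addends have opposite signs, so signed overflow cannot occur.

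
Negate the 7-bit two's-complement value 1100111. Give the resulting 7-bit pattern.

Invert: 0011000. Add 1: 0011001.
Check: 1100111 = -25, 0011001 = 25.

0011001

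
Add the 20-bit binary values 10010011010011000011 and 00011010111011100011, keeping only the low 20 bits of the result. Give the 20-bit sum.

  10010011010011000011
+ 00011010111011100011
= 10101110001110100110

10101110001110100110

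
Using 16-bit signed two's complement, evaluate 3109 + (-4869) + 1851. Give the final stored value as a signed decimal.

91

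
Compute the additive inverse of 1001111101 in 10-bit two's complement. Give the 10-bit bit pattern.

0110000011

Invert: 0110000010. Add 1: 0110000011.
Check: 1001111101 = -387, 0110000011 = 387.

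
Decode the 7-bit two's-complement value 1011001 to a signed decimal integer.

MSB is 1, so the value is negative.
Invert: 0100110. Add 1: 0100111 = 39. So the value is −39.

-39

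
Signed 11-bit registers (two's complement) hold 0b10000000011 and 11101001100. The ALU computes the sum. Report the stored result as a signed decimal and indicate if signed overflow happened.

847; overflow

0b10000000011 → 10000000011 = -1021 (signed)
11101001100 = -180 (signed)
  10000000011
+ 11101001100
= 01101001111  (discard carry-out 1)
Result 01101001111: MSB = 0 → value 847.
Both addends are negative but the stored result is non-negative: signed overflow. The true value -1021 + (-180) = -1201 lies outside [-1024, 1023].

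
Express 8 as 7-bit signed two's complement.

8 is non-negative, so write it directly in 7 bits: 0001000.

0001000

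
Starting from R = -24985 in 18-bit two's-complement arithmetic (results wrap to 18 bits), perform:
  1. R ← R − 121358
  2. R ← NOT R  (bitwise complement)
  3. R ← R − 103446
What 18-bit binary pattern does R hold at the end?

Start: R = -24985 = 111001111001100111.
R = -24985 − 121358 = -146343; wraps to 115801 = 011100010001011001
R = NOT 011100010001011001 = 100011101110100110 = -115802
R = -115802 − 103446 = -219248; wraps to 42896 = 001010011110010000

001010011110010000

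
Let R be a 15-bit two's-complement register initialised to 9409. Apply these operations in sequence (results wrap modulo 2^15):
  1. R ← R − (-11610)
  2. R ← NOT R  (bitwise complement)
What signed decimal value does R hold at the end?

Start: R = 9409 = 010010011000001.
R = 9409 − (-11610) = 21019; wraps to -11749 = 101001000011011
R = NOT 101001000011011 = 010110111100100 = 11748

11748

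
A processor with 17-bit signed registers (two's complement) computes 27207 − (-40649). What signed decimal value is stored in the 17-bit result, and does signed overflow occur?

27207 → 00110101001000111
-40649 → 10110000100110111
Subtract via negate-and-add: invert 10110000100110111 + 1 = 01001111011001001 (i.e. 40649).
  00110101001000111
+ 01001111011001001
= 10000100100010000
Result 10000100100010000: MSB = 1 → 67856 − 131072 = -63216.
Both addends (after negating the subtrahend) are non-negative but the stored result is negative: signed overflow. The true value 27207 − (-40649) = 67856 lies outside [-65536, 65535].

-63216; overflow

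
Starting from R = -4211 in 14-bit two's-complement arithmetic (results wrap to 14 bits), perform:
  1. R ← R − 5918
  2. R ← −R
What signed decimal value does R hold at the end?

Start: R = -4211 = 10111110001101.
R = -4211 − 5918 = -10129; wraps to 6255 = 01100001101111
R = −(6255) = -6255 = 10011110010001

-6255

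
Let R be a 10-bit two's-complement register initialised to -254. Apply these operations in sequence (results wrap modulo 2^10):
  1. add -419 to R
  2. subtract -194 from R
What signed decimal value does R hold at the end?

-479

Start: R = -254 = 1100000010.
R = -254 + (-419) = -673; wraps to 351 = 0101011111
R = 351 − (-194) = 545; wraps to -479 = 1000100001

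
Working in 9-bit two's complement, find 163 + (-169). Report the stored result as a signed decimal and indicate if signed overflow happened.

163 → 010100011
-169 → 101010111
  010100011
+ 101010111
= 111111010
Result 111111010: MSB = 1 → 506 − 512 = -6.
Addends have opposite signs, so signed overflow cannot occur.

-6; no overflow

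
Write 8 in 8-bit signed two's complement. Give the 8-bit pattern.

8 is non-negative, so write it directly in 8 bits: 00001000.

00001000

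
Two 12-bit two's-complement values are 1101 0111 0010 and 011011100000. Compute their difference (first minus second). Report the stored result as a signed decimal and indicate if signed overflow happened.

1682; overflow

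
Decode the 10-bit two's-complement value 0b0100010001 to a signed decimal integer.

MSB is 0, so the value is non-negative: 0100010001 = 273.

273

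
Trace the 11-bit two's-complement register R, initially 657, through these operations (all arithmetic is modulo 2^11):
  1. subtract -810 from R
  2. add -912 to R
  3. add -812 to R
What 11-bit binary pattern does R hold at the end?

11011111111

Start: R = 657 = 01010010001.
R = 657 − (-810) = 1467; wraps to -581 = 10110111011
R = -581 + (-912) = -1493; wraps to 555 = 01000101011
R = 555 + (-812) = -257 = 11011111111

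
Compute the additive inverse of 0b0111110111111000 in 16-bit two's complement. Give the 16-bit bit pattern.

1000001000001000

Invert: 1000001000000111. Add 1: 1000001000001000.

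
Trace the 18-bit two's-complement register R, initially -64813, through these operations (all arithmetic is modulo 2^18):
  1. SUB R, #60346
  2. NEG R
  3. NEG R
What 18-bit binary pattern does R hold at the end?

Start: R = -64813 = 110000001011010011.
R = -64813 − 60346 = -125159 = 100001011100011001
R = −(-125159) = 125159 = 011110100011100111
R = −(125159) = -125159 = 100001011100011001

100001011100011001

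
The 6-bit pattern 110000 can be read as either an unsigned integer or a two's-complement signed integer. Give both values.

unsigned = 48, signed = -16

Unsigned: 110000 = 48.
Signed: MSB=1 → 48 − 64 = -16.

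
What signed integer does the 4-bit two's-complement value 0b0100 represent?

4

MSB is 0, so the value is non-negative: 0100 = 4.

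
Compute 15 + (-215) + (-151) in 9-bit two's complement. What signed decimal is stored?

15 + (-215) = -200 (100111000)
-200 + (-151) = -351 → wraps to 161 (010100001)

161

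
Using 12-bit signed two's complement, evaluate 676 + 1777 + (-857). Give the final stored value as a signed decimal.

1596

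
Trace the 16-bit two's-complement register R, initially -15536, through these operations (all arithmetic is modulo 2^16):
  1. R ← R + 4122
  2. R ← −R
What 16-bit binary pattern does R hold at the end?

0010110010010110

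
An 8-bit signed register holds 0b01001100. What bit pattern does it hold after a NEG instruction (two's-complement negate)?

Invert: 10110011. Add 1: 10110100.
Check: 01001100 = 76, 10110100 = -76.

10110100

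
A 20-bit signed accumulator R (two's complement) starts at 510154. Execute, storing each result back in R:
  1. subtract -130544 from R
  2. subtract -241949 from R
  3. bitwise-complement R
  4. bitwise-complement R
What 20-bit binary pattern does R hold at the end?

Start: R = 510154 = 01111100100011001010.
R = 510154 − (-130544) = 640698; wraps to -407878 = 10011100011010111010
R = -407878 − (-241949) = -165929 = 11010111011111010111
R = NOT 11010111011111010111 = 00101000100000101000 = 165928
R = NOT 00101000100000101000 = 11010111011111010111 = -165929

11010111011111010111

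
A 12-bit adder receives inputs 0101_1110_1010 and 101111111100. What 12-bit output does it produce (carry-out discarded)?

000111100110

  010111101010
+ 101111111100
= 000111100110  (discard carry-out 1)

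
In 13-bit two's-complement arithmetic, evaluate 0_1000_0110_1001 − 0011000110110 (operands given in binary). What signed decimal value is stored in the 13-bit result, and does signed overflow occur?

0_1000_0110_1001 → 0100001101001 = 2153 (signed)
0011000110110 = 1590 (signed)
Subtract via negate-and-add: invert 0011000110110 + 1 = 1100111001010 (i.e. -1590).
  0100001101001
+ 1100111001010
= 0001000110011  (discard carry-out 1)
Result 0001000110011: MSB = 0 → value 563.
Addends (after negating the subtrahend) have opposite signs, so signed overflow cannot occur.

563; no overflow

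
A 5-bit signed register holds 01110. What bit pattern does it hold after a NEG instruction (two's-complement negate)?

Invert: 10001. Add 1: 10010.
Check: 01110 = 14, 10010 = -14.

10010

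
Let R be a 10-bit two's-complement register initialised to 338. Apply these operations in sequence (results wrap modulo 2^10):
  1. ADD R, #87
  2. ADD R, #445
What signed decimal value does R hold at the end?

Start: R = 338 = 0101010010.
R = 338 + 87 = 425 = 0110101001
R = 425 + 445 = 870; wraps to -154 = 1101100110

-154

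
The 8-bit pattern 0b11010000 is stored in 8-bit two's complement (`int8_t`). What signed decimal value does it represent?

-48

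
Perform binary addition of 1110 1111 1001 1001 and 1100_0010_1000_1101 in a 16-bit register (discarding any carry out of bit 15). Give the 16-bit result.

  1110111110011001
+ 1100001010001101
= 1011001000100110  (discard carry-out 1)

1011001000100110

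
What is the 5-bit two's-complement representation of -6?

11010

|-6| = 6 = 00110 in 5 bits.
Invert the bits: 11001. Add 1: 11010.
Check: 11010 reads as 26 − 32 = -6.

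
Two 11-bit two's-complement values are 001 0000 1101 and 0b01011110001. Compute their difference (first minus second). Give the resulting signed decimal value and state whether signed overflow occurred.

-484; no overflow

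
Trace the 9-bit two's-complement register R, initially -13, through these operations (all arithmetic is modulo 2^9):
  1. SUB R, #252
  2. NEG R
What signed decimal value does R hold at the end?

Start: R = -13 = 111110011.
R = -13 − 252 = -265; wraps to 247 = 011110111
R = −(247) = -247 = 100001001

-247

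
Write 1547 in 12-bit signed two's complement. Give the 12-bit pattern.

011000001011

1547 is non-negative, so write it directly in 12 bits: 011000001011.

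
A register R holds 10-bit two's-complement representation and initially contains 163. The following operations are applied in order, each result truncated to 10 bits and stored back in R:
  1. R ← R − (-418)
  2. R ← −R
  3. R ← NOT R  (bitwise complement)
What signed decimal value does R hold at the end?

-444

Start: R = 163 = 0010100011.
R = 163 − (-418) = 581; wraps to -443 = 1001000101
R = −(-443) = 443 = 0110111011
R = NOT 0110111011 = 1001000100 = -444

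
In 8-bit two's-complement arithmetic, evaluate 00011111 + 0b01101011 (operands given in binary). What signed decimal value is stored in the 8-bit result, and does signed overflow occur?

-118; overflow

00011111 = 31 (signed)
0b01101011 → 01101011 = 107 (signed)
  00011111
+ 01101011
= 10001010
Result 10001010: MSB = 1 → 138 − 256 = -118.
Both addends are non-negative but the stored result is negative: signed overflow. The true value 31 + 107 = 138 lies outside [-128, 127].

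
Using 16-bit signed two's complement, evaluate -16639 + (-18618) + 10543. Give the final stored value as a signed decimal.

-16639 + (-18618) = -35257 → wraps to 30279 (0111011001000111)
30279 + 10543 = 40822 → wraps to -24714 (1001111101110110)

-24714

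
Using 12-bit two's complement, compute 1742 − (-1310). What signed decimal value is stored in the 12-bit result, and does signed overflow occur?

1742 → 011011001110
-1310 → 101011100010
Subtract via negate-and-add: invert 101011100010 + 1 = 010100011110 (i.e. 1310).
  011011001110
+ 010100011110
= 101111101100
Result 101111101100: MSB = 1 → 3052 − 4096 = -1044.
Both addends (after negating the subtrahend) are non-negative but the stored result is negative: signed overflow. The true value 1742 − (-1310) = 3052 lies outside [-2048, 2047].

-1044; overflow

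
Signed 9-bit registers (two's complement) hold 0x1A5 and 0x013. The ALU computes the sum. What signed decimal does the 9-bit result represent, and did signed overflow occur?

0x1A5 = 110100101 = -91 (signed)
0x013 = 000010011 = 19 (signed)
  110100101
+ 000010011
= 110111000
Result 110111000: MSB = 1 → 440 − 512 = -72.
Addends have opposite signs, so signed overflow cannot occur.

-72; no overflow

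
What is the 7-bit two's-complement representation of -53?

1001011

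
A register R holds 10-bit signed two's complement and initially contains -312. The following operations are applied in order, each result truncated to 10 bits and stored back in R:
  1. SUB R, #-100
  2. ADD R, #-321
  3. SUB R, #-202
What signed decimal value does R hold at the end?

-331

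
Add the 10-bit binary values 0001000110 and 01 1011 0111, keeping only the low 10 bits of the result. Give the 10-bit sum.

0111111101

  0001000110
+ 0110110111
= 0111111101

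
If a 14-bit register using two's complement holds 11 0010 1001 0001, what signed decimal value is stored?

-3439

MSB is 1, so the value is negative.
Unsigned reading: 12945. Subtract 2^14 = 16384: 12945 − 16384 = -3439.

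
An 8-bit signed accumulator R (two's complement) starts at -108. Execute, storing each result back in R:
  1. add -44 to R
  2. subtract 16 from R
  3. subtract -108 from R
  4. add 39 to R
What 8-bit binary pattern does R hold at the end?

11101011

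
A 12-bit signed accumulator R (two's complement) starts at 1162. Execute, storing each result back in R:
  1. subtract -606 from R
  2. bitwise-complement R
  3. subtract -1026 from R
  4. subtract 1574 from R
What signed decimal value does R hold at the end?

1779

Start: R = 1162 = 010010001010.
R = 1162 − (-606) = 1768 = 011011101000
R = NOT 011011101000 = 100100010111 = -1769
R = -1769 − (-1026) = -743 = 110100011001
R = -743 − 1574 = -2317; wraps to 1779 = 011011110011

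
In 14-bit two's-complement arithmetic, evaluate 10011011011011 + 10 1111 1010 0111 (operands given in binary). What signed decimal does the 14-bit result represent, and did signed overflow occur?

10011011011011 = -6437 (signed)
10 1111 1010 0111 → 10111110100111 = -4185 (signed)
  10011011011011
+ 10111110100111
= 01011010000010  (discard carry-out 1)
Result 01011010000010: MSB = 0 → value 5762.
Both addends are negative but the stored result is non-negative: signed overflow. The true value -6437 + (-4185) = -10622 lies outside [-8192, 8191].

5762; overflow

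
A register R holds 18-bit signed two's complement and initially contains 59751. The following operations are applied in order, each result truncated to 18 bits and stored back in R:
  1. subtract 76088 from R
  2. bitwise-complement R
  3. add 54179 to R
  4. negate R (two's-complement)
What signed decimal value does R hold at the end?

-70515

Start: R = 59751 = 001110100101100111.
R = 59751 − 76088 = -16337 = 111100000000101111
R = NOT 111100000000101111 = 000011111111010000 = 16336
R = 16336 + 54179 = 70515 = 010001001101110011
R = −(70515) = -70515 = 101110110010001101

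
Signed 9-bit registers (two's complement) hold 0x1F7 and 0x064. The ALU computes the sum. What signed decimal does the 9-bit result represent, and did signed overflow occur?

0x1F7 = 111110111 = -9 (signed)
0x064 = 001100100 = 100 (signed)
  111110111
+ 001100100
= 001011011  (discard carry-out 1)
Result 001011011: MSB = 0 → value 91.
Addends have opposite signs, so signed overflow cannot occur.

91; no overflow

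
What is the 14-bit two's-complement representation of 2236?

00100010111100

2236 is non-negative, so write it directly in 14 bits: 00100010111100.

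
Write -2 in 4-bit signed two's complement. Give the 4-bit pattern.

1110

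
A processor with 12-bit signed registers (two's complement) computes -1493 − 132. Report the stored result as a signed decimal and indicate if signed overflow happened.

-1493 → 101000101011
132 → 000010000100
Subtract via negate-and-add: invert 000010000100 + 1 = 111101111100 (i.e. -132).
  101000101011
+ 111101111100
= 100110100111  (discard carry-out 1)
Result 100110100111: MSB = 1 → 2471 − 4096 = -1625.
Both addends (after negating the subtrahend) are negative and so is the stored result: no signed overflow.

-1625; no overflow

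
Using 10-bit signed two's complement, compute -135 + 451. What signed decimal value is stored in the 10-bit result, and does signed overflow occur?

316; no overflow

-135 → 1101111001
451 → 0111000011
  1101111001
+ 0111000011
= 0100111100  (discard carry-out 1)
Result 0100111100: MSB = 0 → value 316.
Addends have opposite signs, so signed overflow cannot occur.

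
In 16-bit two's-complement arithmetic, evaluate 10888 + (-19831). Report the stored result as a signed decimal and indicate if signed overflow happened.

10888 → 0010101010001000
-19831 → 1011001010001001
  0010101010001000
+ 1011001010001001
= 1101110100010001
Result 1101110100010001: MSB = 1 → 56593 − 65536 = -8943.
Addends have opposite signs, so signed overflow cannot occur.

-8943; no overflow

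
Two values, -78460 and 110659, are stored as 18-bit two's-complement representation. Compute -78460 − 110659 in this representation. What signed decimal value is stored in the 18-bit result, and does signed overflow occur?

-78460 → 101100110110000100
110659 → 011011000001000011
Subtract via negate-and-add: invert 011011000001000011 + 1 = 100100111110111101 (i.e. -110659).
  101100110110000100
+ 100100111110111101
= 010001110101000001  (discard carry-out 1)
Result 010001110101000001: MSB = 0 → value 73025.
Both addends (after negating the subtrahend) are negative but the stored result is non-negative: signed overflow. The true value -78460 − 110659 = -189119 lies outside [-131072, 131071].

73025; overflow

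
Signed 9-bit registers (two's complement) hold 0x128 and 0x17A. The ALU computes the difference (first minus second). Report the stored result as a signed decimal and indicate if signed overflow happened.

-82; no overflow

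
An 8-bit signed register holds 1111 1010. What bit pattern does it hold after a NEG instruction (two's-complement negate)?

00000110

Invert: 00000101. Add 1: 00000110.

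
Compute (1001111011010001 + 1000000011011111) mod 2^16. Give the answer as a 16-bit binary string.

0001111110110000

  1001111011010001
+ 1000000011011111
= 0001111110110000  (discard carry-out 1)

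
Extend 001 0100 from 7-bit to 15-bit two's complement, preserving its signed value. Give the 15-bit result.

000000000010100

MSB of 0010100 is 0; replicate it into the new high bits.
00000000|0010100 → 000000000010100 (still 20).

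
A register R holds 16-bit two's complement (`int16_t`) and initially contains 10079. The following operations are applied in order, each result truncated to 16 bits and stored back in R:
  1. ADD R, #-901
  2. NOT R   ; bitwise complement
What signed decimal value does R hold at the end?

Start: R = 10079 = 0010011101011111.
R = 10079 + (-901) = 9178 = 0010001111011010
R = NOT 0010001111011010 = 1101110000100101 = -9179

-9179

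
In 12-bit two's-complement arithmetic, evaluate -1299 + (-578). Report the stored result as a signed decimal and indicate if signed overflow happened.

-1299 → 101011101101
-578 → 110110111110
  101011101101
+ 110110111110
= 100010101011  (discard carry-out 1)
Result 100010101011: MSB = 1 → 2219 − 4096 = -1877.
Both addends are negative and so is the stored result: no signed overflow.

-1877; no overflow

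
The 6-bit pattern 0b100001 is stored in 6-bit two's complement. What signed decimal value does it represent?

MSB is 1, so the value is negative.
Unsigned reading: 33. Subtract 2^6 = 64: 33 − 64 = -31.

-31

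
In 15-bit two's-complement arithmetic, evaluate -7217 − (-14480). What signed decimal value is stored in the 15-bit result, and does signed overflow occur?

-7217 → 110001111001111
-14480 → 100011101110000
Subtract via negate-and-add: invert 100011101110000 + 1 = 011100010010000 (i.e. 14480).
  110001111001111
+ 011100010010000
= 001110001011111  (discard carry-out 1)
Result 001110001011111: MSB = 0 → value 7263.
Addends (after negating the subtrahend) have opposite signs, so signed overflow cannot occur.

7263; no overflow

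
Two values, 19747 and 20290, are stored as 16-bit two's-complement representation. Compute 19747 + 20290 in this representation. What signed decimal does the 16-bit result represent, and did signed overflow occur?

19747 → 0100110100100011
20290 → 0100111101000010
  0100110100100011
+ 0100111101000010
= 1001110001100101
Result 1001110001100101: MSB = 1 → 40037 − 65536 = -25499.
Both addends are non-negative but the stored result is negative: signed overflow. The true value 19747 + 20290 = 40037 lies outside [-32768, 32767].

-25499; overflow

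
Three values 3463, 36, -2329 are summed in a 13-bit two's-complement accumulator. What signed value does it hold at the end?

1170

3463 + 36 = 3499 (0110110101011)
3499 + (-2329) = 1170 (0010010010010)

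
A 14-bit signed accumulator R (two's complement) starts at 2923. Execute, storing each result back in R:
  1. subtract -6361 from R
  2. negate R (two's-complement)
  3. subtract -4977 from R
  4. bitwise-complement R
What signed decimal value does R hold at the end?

4306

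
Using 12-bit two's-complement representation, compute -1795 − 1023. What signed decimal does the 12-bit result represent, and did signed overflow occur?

-1795 → 100011111101
1023 → 001111111111
Subtract via negate-and-add: invert 001111111111 + 1 = 110000000001 (i.e. -1023).
  100011111101
+ 110000000001
= 010011111110  (discard carry-out 1)
Result 010011111110: MSB = 0 → value 1278.
Both addends (after negating the subtrahend) are negative but the stored result is non-negative: signed overflow. The true value -1795 − 1023 = -2818 lies outside [-2048, 2047].

1278; overflow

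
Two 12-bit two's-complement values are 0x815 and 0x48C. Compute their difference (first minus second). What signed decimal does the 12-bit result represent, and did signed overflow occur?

905; overflow

0x815 = 100000010101 = -2027 (signed)
0x48C = 010010001100 = 1164 (signed)
Subtract via negate-and-add: invert 010010001100 + 1 = 101101110100 (i.e. -1164).
  100000010101
+ 101101110100
= 001110001001  (discard carry-out 1)
Result 001110001001: MSB = 0 → value 905.
Both addends (after negating the subtrahend) are negative but the stored result is non-negative: signed overflow. The true value -2027 − 1164 = -3191 lies outside [-2048, 2047].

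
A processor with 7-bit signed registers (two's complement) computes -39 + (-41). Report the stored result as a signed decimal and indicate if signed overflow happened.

-39 → 1011001
-41 → 1010111
  1011001
+ 1010111
= 0110000  (discard carry-out 1)
Result 0110000: MSB = 0 → value 48.
Both addends are negative but the stored result is non-negative: signed overflow. The true value -39 + (-41) = -80 lies outside [-64, 63].

48; overflow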